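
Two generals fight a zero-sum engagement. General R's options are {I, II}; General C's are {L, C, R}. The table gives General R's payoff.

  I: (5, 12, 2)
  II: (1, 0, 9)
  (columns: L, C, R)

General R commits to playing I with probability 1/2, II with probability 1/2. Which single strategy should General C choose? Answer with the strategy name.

If General C plays L, General R's expected payoff is (1/2)·5 + (1/2)·1 = 3.
If General C plays C, General R's expected payoff is (1/2)·12 + (1/2)·0 = 6.
If General C plays R, General R's expected payoff is (1/2)·2 + (1/2)·9 = 11/2.
General C minimizes General R's payoff; the smallest is 3, so the best response is L.

L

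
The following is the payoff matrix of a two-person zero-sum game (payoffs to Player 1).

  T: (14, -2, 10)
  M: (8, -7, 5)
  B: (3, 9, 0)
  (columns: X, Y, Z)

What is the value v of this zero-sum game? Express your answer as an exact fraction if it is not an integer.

30/7

Row minima: T → -2, M → -7, B → 0; maximin = 0.
Column maxima: X → 14, Y → 9, Z → 10; minimax = 9.
0 ≠ 9, so there is no saddle point; optimal play is mixed.
M is strictly dominated by T, so Player 1 never plays it.
X is strictly dominated by Z (it gives Player 1 strictly more in every row), so Player 2 never plays it.
On the remaining 2×2 (T, B vs Y, Z):
Let Player 1 play T with probability p. Expected payoff against Y: (-2)p + 9(1−p) = −11p + 9; against Z: 10p + 0(1−p) = 10p.
Setting these equal: −11p + 9 = 10p ⇒ −21p = -9 ⇒ p = 3/7, and the value is (-11)·(3/7) + 9 = 30/7.
For Player 2: with q = P(Y), equating T's and B's payoffs gives −12q + 10 = 9q ⇒ q = 10/21.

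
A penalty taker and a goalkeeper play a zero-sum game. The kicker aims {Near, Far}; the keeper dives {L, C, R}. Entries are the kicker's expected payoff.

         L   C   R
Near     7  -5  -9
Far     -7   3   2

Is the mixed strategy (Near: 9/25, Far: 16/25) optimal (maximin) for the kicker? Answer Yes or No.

Against L this mix gives (9/25)·7 + (16/25)·(-7) = -49/25.
Against C this mix gives (9/25)·(-5) + (16/25)·3 = 3/25.
Against R this mix gives (9/25)·(-9) + (16/25)·2 = -49/25.
All of the keeper's active replies (L, R) yield -49/25, and no column does worse for the kicker. The mix makes the keeper indifferent and guarantees -49/25, so it is optimal.

Yes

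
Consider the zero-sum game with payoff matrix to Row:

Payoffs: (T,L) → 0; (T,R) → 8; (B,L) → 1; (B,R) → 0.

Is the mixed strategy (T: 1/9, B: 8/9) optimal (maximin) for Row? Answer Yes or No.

Yes

Against L this mix gives (1/9)·0 + (8/9)·1 = 8/9.
Against R this mix gives (1/9)·8 + (8/9)·0 = 8/9.
All of Column's active replies (L, R) yield 8/9, and no column does worse for Row. The mix makes Column indifferent and guarantees 8/9, so it is optimal.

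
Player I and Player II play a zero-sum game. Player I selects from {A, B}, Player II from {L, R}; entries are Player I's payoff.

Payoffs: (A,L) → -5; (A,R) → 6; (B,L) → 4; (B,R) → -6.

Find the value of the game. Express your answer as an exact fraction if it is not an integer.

Row minima: A → -5, B → -6; maximin = -5.
Column maxima: L → 4, R → 6; minimax = 4.
-5 ≠ 4, so there is no saddle point; optimal play is mixed.
Let Player I play A with probability p. Expected payoff against L: (-5)p + 4(1−p) = −9p + 4; against R: 6p + (-6)(1−p) = 12p − 6.
Setting these equal: −9p + 4 = 12p − 6 ⇒ −21p = -10 ⇒ p = 10/21, and the value is (-9)·(10/21) + 4 = -2/7.
For Player II: with q = P(L), equating A's and B's payoffs gives −11q + 6 = 10q − 6 ⇒ q = 4/7.

-2/7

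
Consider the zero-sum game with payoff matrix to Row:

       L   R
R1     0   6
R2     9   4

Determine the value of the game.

Row minima: R1 → 0, R2 → 4; maximin = 4.
Column maxima: L → 9, R → 6; minimax = 6.
4 ≠ 6, so there is no saddle point; optimal play is mixed.
Let Row play R1 with probability p. Expected payoff against L: 0p + 9(1−p) = −9p + 9; against R: 6p + 4(1−p) = 2p + 4.
Setting these equal: −9p + 9 = 2p + 4 ⇒ −11p = -5 ⇒ p = 5/11, and the value is (-9)·(5/11) + 9 = 54/11.
For Column: with q = P(L), equating R1's and R2's payoffs gives −6q + 6 = 5q + 4 ⇒ q = 2/11.

54/11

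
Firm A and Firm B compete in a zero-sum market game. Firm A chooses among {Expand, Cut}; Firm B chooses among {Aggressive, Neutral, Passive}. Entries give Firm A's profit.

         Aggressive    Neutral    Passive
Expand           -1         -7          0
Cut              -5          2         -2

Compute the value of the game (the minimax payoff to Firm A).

-37/13

Row minima: Expand → -7, Cut → -5; maximin = -5.
Column maxima: Aggressive → -1, Neutral → 2, Passive → 0; minimax = -1.
-5 ≠ -1, so there is no saddle point; optimal play is mixed.
Passive is strictly dominated by Aggressive (it gives Firm A strictly more in every row), so Firm B never plays it.
On the remaining 2×2 (Expand, Cut vs Aggressive, Neutral):
Let Firm A play Expand with probability p. Expected payoff against Aggressive: (-1)p + (-5)(1−p) = 4p − 5; against Neutral: (-7)p + 2(1−p) = −9p + 2.
Setting these equal: 4p − 5 = −9p + 2 ⇒ 13p = 7 ⇒ p = 7/13, and the value is (4)·(7/13) − 5 = -37/13.
For Firm B: with q = P(Aggressive), equating Expand's and Cut's payoffs gives 6q − 7 = −7q + 2 ⇒ q = 9/13.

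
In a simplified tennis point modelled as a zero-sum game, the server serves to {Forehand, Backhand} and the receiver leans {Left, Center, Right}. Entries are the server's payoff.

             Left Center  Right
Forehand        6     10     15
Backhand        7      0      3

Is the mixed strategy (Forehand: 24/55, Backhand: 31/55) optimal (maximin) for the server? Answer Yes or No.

No

Against Left this mix gives (24/55)·6 + (31/55)·7 = 361/55.
Against Center this mix gives (24/55)·10 + (31/55)·0 = 48/11.
Against Right this mix gives (24/55)·15 + (31/55)·3 = 453/55.
The receiver will play Center, holding the server to 48/11. Shifting weight toward the row that does better against Center would raise this floor (the equalizing mix achieves 70/11 against both Center and Left), so the proposed strategy is not optimal.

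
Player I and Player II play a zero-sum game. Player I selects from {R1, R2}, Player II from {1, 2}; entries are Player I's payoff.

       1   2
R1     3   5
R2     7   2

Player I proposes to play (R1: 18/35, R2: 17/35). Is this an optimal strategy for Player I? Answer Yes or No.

Against 1 this mix gives (18/35)·3 + (17/35)·7 = 173/35.
Against 2 this mix gives (18/35)·5 + (17/35)·2 = 124/35.
Player II will play 2, holding Player I to 124/35. Shifting weight toward the row that does better against 2 would raise this floor (the equalizing mix achieves 29/7 against both 2 and 1), so the proposed strategy is not optimal.

No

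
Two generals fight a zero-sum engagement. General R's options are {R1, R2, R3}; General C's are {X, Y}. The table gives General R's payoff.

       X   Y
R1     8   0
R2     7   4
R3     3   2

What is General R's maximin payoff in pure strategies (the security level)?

Row minima: R1 → 0, R2 → 4, R3 → 2.
The best of these is 4.

4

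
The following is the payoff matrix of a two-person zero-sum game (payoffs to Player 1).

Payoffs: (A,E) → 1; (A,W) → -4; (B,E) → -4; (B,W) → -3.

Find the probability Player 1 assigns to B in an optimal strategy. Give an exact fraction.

5/6

Row minima: A → -4, B → -4; maximin = -4.
Column maxima: E → 1, W → -3; minimax = -3.
-4 ≠ -3, so there is no saddle point; optimal play is mixed.
Let Player 1 play A with probability p. Expected payoff against E: 1p + (-4)(1−p) = 5p − 4; against W: (-4)p + (-3)(1−p) = −p − 3.
Setting these equal: 5p − 4 = −p − 3 ⇒ 6p = 1 ⇒ p = 1/6, and the value is (5)·(1/6) − 4 = -19/6.
For Player 2: with q = P(E), equating A's and B's payoffs gives 5q − 4 = −q − 3 ⇒ q = 1/6.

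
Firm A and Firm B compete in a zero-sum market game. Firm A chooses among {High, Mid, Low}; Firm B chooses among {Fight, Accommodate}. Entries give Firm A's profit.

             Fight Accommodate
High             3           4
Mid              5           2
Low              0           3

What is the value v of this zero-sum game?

7/2

Row minima: High → 3, Mid → 2, Low → 0; maximin = 3.
Column maxima: Fight → 5, Accommodate → 4; minimax = 4.
3 ≠ 4, so there is no saddle point; optimal play is mixed.
Low is strictly dominated by High, so Firm A never plays it.
On the remaining 2×2 (High, Mid vs Fight, Accommodate):
Let Firm A play High with probability p. Expected payoff against Fight: 3p + 5(1−p) = −2p + 5; against Accommodate: 4p + 2(1−p) = 2p + 2.
Setting these equal: −2p + 5 = 2p + 2 ⇒ −4p = -3 ⇒ p = 3/4, and the value is (-2)·(3/4) + 5 = 7/2.
For Firm B: with q = P(Fight), equating High's and Mid's payoffs gives −q + 4 = 3q + 2 ⇒ q = 1/2.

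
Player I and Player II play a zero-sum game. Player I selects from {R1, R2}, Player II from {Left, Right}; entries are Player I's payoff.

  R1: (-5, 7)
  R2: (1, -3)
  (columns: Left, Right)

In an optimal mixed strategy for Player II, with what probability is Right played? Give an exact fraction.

Row minima: R1 → -5, R2 → -3; maximin = -3.
Column maxima: Left → 1, Right → 7; minimax = 1.
-3 ≠ 1, so there is no saddle point; optimal play is mixed.
Let Player I play R1 with probability p. Expected payoff against Left: (-5)p + 1(1−p) = −6p + 1; against Right: 7p + (-3)(1−p) = 10p − 3.
Setting these equal: −6p + 1 = 10p − 3 ⇒ −16p = -4 ⇒ p = 1/4, and the value is (-6)·(1/4) + 1 = -1/2.
For Player II: with q = P(Left), equating R1's and R2's payoffs gives −12q + 7 = 4q − 3 ⇒ q = 5/8.

3/8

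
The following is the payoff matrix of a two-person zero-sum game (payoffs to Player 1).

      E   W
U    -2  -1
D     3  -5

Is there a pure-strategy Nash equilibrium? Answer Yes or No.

Row minima: U → -2, D → -5; maximin = -2.
Column maxima: E → 3, W → -1; minimax = -1.
-2 ≠ -1, so no pure-strategy equilibrium exists.

No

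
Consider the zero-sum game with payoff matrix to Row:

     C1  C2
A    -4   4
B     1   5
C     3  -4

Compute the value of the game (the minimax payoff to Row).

Row minima: A → -4, B → 1, C → -4; maximin = 1.
Column maxima: C1 → 3, C2 → 5; minimax = 3.
1 ≠ 3, so there is no saddle point; optimal play is mixed.
A is strictly dominated by B, so Row never plays it.
On the remaining 2×2 (B, C vs C1, C2):
Let Row play B with probability p. Expected payoff against C1: 1p + 3(1−p) = −2p + 3; against C2: 5p + (-4)(1−p) = 9p − 4.
Setting these equal: −2p + 3 = 9p − 4 ⇒ −11p = -7 ⇒ p = 7/11, and the value is (-2)·(7/11) + 3 = 19/11.
For Column: with q = P(C1), equating B's and C's payoffs gives −4q + 5 = 7q − 4 ⇒ q = 9/11.

19/11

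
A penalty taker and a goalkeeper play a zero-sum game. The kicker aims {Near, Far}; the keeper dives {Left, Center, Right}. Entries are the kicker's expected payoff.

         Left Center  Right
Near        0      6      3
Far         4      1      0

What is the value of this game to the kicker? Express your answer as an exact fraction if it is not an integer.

Row minima: Near → 0, Far → 0; maximin = 0.
Column maxima: Left → 4, Center → 6, Right → 3; minimax = 3.
0 ≠ 3, so there is no saddle point; optimal play is mixed.
Center is strictly dominated by Right (it gives the kicker strictly more in every row), so the keeper never plays it.
On the remaining 2×2 (Near, Far vs Left, Right):
Let the kicker play Near with probability p. Expected payoff against Left: 0p + 4(1−p) = −4p + 4; against Right: 3p + 0(1−p) = 3p.
Setting these equal: −4p + 4 = 3p ⇒ −7p = -4 ⇒ p = 4/7, and the value is (-4)·(4/7) + 4 = 12/7.
For the keeper: with q = P(Left), equating Near's and Far's payoffs gives −3q + 3 = 4q ⇒ q = 3/7.

12/7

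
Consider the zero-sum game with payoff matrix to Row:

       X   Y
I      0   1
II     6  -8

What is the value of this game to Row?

Row minima: I → 0, II → -8; maximin = 0.
Column maxima: X → 6, Y → 1; minimax = 1.
0 ≠ 1, so there is no saddle point; optimal play is mixed.
Let Row play I with probability p. Expected payoff against X: 0p + 6(1−p) = −6p + 6; against Y: 1p + (-8)(1−p) = 9p − 8.
Setting these equal: −6p + 6 = 9p − 8 ⇒ −15p = -14 ⇒ p = 14/15, and the value is (-6)·(14/15) + 6 = 2/5.
For Column: with q = P(X), equating I's and II's payoffs gives −q + 1 = 14q − 8 ⇒ q = 3/5.

2/5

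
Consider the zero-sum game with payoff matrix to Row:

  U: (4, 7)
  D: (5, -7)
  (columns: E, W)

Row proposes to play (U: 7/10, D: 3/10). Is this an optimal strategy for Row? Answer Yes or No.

Against E this mix gives (7/10)·4 + (3/10)·5 = 43/10.
Against W this mix gives (7/10)·7 + (3/10)·(-7) = 14/5.
Column will play W, holding Row to 14/5. Shifting weight toward the row that does better against W would raise this floor (the equalizing mix achieves 21/5 against both W and E), so the proposed strategy is not optimal.

No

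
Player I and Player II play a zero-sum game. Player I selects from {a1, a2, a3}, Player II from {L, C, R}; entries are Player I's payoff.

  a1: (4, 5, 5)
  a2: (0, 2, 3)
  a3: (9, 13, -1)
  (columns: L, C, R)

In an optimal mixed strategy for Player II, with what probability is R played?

5/11

Row minima: a1 → 4, a2 → 0, a3 → -1; maximin = 4.
Column maxima: L → 9, C → 13, R → 5; minimax = 5.
4 ≠ 5, so there is no saddle point; optimal play is mixed.
a2 is strictly dominated by a1, so Player I never plays it.
C is strictly dominated by L (it gives Player I strictly more in every row), so Player II never plays it.
On the remaining 2×2 (a1, a3 vs L, R):
Let Player I play a1 with probability p. Expected payoff against L: 4p + 9(1−p) = −5p + 9; against R: 5p + (-1)(1−p) = 6p − 1.
Setting these equal: −5p + 9 = 6p − 1 ⇒ −11p = -10 ⇒ p = 10/11, and the value is (-5)·(10/11) + 9 = 49/11.
For Player II: with q = P(L), equating a1's and a3's payoffs gives −q + 5 = 10q − 1 ⇒ q = 6/11.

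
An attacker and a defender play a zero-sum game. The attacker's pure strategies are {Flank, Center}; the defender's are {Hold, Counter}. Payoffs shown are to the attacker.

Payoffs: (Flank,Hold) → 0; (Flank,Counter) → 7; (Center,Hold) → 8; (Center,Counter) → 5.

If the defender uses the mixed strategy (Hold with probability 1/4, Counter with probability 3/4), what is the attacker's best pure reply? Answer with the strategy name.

Expected payoff of Flank: (1/4)·0 + (3/4)·7 = 21/4.
Expected payoff of Center: (1/4)·8 + (3/4)·5 = 23/4.
The largest is 23/4, so the attacker's best response is Center.

Center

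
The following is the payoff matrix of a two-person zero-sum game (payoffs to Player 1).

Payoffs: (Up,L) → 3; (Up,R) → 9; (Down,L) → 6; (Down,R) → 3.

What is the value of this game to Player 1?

5

Row minima: Up → 3, Down → 3; maximin = 3.
Column maxima: L → 6, R → 9; minimax = 6.
3 ≠ 6, so there is no saddle point; optimal play is mixed.
Let Player 1 play Up with probability p. Expected payoff against L: 3p + 6(1−p) = −3p + 6; against R: 9p + 3(1−p) = 6p + 3.
Setting these equal: −3p + 6 = 6p + 3 ⇒ −9p = -3 ⇒ p = 1/3, and the value is (-3)·(1/3) + 6 = 5.
For Player 2: with q = P(L), equating Up's and Down's payoffs gives −6q + 9 = 3q + 3 ⇒ q = 2/3.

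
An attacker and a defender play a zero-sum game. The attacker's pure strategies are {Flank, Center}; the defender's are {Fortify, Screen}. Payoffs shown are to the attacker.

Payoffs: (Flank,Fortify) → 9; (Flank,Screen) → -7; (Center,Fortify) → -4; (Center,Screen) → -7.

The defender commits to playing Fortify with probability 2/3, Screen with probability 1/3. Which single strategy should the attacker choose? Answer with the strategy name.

Flank

Expected payoff of Flank: (2/3)·9 + (1/3)·(-7) = 11/3.
Expected payoff of Center: (2/3)·(-4) + (1/3)·(-7) = -5.
The largest is 11/3, so the attacker's best response is Flank.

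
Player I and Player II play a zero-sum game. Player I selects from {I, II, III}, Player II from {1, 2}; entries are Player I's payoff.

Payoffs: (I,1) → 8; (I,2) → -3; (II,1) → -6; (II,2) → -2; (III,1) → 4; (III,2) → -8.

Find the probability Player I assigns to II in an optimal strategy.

Row minima: I → -3, II → -6, III → -8; maximin = -3.
Column maxima: 1 → 8, 2 → -2; minimax = -2.
-3 ≠ -2, so there is no saddle point; optimal play is mixed.
III is strictly dominated by I, so Player I never plays it.
On the remaining 2×2 (I, II vs 1, 2):
Let Player I play I with probability p. Expected payoff against 1: 8p + (-6)(1−p) = 14p − 6; against 2: (-3)p + (-2)(1−p) = −p − 2.
Setting these equal: 14p − 6 = −p − 2 ⇒ 15p = 4 ⇒ p = 4/15, and the value is (14)·(4/15) − 6 = -34/15.
For Player II: with q = P(1), equating I's and II's payoffs gives 11q − 3 = −4q − 2 ⇒ q = 1/15.

11/15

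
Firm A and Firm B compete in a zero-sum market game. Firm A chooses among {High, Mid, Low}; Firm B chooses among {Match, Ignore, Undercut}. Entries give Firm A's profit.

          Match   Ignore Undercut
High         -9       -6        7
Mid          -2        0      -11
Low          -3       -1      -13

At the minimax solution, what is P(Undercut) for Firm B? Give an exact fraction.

Row minima: High → -9, Mid → -11, Low → -13; maximin = -9.
Column maxima: Match → -2, Ignore → 0, Undercut → 7; minimax = -2.
-9 ≠ -2, so there is no saddle point; optimal play is mixed.
Low is strictly dominated by Mid, so Firm A never plays it.
Ignore is strictly dominated by Match (it gives Firm A strictly more in every row), so Firm B never plays it.
On the remaining 2×2 (High, Mid vs Match, Undercut):
Let Firm A play High with probability p. Expected payoff against Match: (-9)p + (-2)(1−p) = −7p − 2; against Undercut: 7p + (-11)(1−p) = 18p − 11.
Setting these equal: −7p − 2 = 18p − 11 ⇒ −25p = -9 ⇒ p = 9/25, and the value is (-7)·(9/25) − 2 = -113/25.
For Firm B: with q = P(Match), equating High's and Mid's payoffs gives −16q + 7 = 9q − 11 ⇒ q = 18/25.

7/25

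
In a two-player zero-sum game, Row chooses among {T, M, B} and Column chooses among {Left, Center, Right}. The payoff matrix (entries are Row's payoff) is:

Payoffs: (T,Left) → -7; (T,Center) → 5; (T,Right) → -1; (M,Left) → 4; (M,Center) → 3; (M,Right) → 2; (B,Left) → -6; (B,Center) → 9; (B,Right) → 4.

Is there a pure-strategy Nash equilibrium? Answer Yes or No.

No

Row minima: T → -7, M → 2, B → -6; maximin = 2.
Column maxima: Left → 4, Center → 9, Right → 4; minimax = 4.
2 ≠ 4, so no pure-strategy equilibrium exists.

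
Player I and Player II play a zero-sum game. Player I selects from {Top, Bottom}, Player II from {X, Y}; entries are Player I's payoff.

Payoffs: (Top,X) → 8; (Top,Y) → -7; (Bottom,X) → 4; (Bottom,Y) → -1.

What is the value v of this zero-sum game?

-1

Row minima: Top → -7, Bottom → -1; maximin = -1.
Column maxima: X → 8, Y → -1; minimax = -1.
Since maximin = minimax = -1, there is a saddle point and the value is -1.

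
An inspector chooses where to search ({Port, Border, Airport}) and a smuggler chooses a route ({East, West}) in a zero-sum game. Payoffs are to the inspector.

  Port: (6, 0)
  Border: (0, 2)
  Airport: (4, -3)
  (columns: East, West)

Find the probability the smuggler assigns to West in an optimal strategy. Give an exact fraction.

3/4

Row minima: Port → 0, Border → 0, Airport → -3; maximin = 0.
Column maxima: East → 6, West → 2; minimax = 2.
0 ≠ 2, so there is no saddle point; optimal play is mixed.
Airport is strictly dominated by Port, so the inspector never plays it.
On the remaining 2×2 (Port, Border vs East, West):
Let the inspector play Port with probability p. Expected payoff against East: 6p + 0(1−p) = 6p; against West: 0p + 2(1−p) = −2p + 2.
Setting these equal: 6p = −2p + 2 ⇒ 8p = 2 ⇒ p = 1/4, and the value is (6)·(1/4) = 3/2.
For the smuggler: with q = P(East), equating Port's and Border's payoffs gives 6q = −2q + 2 ⇒ q = 1/4.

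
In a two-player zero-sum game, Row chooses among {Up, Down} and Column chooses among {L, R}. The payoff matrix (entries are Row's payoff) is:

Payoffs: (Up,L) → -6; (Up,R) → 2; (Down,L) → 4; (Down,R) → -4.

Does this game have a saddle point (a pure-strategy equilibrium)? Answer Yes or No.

Row minima: Up → -6, Down → -4; maximin = -4.
Column maxima: L → 4, R → 2; minimax = 2.
-4 ≠ 2, so no pure-strategy equilibrium exists.

No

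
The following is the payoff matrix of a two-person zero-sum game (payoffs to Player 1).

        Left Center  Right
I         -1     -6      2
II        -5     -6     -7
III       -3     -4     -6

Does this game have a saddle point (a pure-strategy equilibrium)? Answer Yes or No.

Row minima: I → -6, II → -7, III → -6; maximin = -6.
Column maxima: Left → -1, Center → -4, Right → 2; minimax = -4.
-6 ≠ -4, so no pure-strategy equilibrium exists.

No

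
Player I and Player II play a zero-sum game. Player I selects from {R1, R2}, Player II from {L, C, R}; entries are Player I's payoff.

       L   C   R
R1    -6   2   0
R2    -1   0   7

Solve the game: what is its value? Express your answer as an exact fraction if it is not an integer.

Row minima: R1 → -6, R2 → -1; maximin = -1.
Column maxima: L → -1, C → 2, R → 7; minimax = -1.
Since maximin = minimax = -1, there is a saddle point and the value is -1.

-1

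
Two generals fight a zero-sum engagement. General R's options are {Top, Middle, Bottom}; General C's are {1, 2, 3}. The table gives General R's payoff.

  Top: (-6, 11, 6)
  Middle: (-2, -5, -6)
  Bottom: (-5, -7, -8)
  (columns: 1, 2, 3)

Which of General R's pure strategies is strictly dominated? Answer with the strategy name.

Bottom

Middle gives a strictly higher payoff than Bottom against every column: -2 > -5, -5 > -7, -6 > -8.
So Bottom is strictly dominated and General R never plays it.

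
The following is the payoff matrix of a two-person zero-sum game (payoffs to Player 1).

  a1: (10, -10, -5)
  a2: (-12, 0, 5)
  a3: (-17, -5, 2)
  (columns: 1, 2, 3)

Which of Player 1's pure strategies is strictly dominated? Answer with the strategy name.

a3

a2 gives a strictly higher payoff than a3 against every column: -12 > -17, 0 > -5, 5 > 2.
So a3 is strictly dominated and Player 1 never plays it.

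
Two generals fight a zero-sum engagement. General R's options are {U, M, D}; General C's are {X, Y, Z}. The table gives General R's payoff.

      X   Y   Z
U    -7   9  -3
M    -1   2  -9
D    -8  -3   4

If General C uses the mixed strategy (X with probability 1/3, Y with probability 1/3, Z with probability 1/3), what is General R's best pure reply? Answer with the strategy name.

U

Expected payoff of U: (1/3)·(-7) + (1/3)·9 + (1/3)·(-3) = -1/3.
Expected payoff of M: (1/3)·(-1) + (1/3)·2 + (1/3)·(-9) = -8/3.
Expected payoff of D: (1/3)·(-8) + (1/3)·(-3) + (1/3)·4 = -7/3.
The largest is -1/3, so General R's best response is U.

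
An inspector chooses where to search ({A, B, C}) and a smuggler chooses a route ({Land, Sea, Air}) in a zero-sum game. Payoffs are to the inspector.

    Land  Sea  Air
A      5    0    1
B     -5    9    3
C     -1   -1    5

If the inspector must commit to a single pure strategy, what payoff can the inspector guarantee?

Row minima: A → 0, B → -5, C → -1.
The best of these is 0.

0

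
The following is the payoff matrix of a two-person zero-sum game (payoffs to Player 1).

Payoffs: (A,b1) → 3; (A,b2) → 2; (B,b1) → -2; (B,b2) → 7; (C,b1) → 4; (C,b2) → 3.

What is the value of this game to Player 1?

Row minima: A → 2, B → -2, C → 3; maximin = 3.
Column maxima: b1 → 4, b2 → 7; minimax = 4.
3 ≠ 4, so there is no saddle point; optimal play is mixed.
A is strictly dominated by C, so Player 1 never plays it.
On the remaining 2×2 (B, C vs b1, b2):
Let Player 1 play B with probability p. Expected payoff against b1: (-2)p + 4(1−p) = −6p + 4; against b2: 7p + 3(1−p) = 4p + 3.
Setting these equal: −6p + 4 = 4p + 3 ⇒ −10p = -1 ⇒ p = 1/10, and the value is (-6)·(1/10) + 4 = 17/5.
For Player 2: with q = P(b1), equating B's and C's payoffs gives −9q + 7 = q + 3 ⇒ q = 2/5.

17/5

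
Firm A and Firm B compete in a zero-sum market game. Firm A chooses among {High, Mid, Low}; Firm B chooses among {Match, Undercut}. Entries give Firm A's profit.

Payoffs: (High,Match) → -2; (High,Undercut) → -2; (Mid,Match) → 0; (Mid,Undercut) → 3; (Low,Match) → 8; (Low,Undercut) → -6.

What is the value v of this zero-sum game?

24/17

Row minima: High → -2, Mid → 0, Low → -6; maximin = 0.
Column maxima: Match → 8, Undercut → 3; minimax = 3.
0 ≠ 3, so there is no saddle point; optimal play is mixed.
High is strictly dominated by Mid, so Firm A never plays it.
On the remaining 2×2 (Mid, Low vs Match, Undercut):
Let Firm A play Mid with probability p. Expected payoff against Match: 0p + 8(1−p) = −8p + 8; against Undercut: 3p + (-6)(1−p) = 9p − 6.
Setting these equal: −8p + 8 = 9p − 6 ⇒ −17p = -14 ⇒ p = 14/17, and the value is (-8)·(14/17) + 8 = 24/17.
For Firm B: with q = P(Match), equating Mid's and Low's payoffs gives −3q + 3 = 14q − 6 ⇒ q = 9/17.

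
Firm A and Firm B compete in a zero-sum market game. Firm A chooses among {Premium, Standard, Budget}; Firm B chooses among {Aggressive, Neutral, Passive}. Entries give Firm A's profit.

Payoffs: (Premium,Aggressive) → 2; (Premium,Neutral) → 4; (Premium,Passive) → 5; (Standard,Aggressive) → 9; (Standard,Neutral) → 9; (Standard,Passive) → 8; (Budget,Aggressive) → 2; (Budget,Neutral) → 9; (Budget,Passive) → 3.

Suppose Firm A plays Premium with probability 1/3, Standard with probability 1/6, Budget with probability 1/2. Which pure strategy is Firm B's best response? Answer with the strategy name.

Aggressive

If Firm B plays Aggressive, Firm A's expected payoff is (1/3)·2 + (1/6)·9 + (1/2)·2 = 19/6.
If Firm B plays Neutral, Firm A's expected payoff is (1/3)·4 + (1/6)·9 + (1/2)·9 = 22/3.
If Firm B plays Passive, Firm A's expected payoff is (1/3)·5 + (1/6)·8 + (1/2)·3 = 9/2.
Firm B minimizes Firm A's payoff; the smallest is 19/6, so the best response is Aggressive.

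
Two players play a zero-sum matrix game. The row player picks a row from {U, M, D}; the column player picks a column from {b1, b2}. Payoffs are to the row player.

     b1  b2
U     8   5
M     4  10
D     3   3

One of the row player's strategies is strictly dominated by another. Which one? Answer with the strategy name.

D

U gives a strictly higher payoff than D against every column: 8 > 3, 5 > 3.
So D is strictly dominated and the row player never plays it.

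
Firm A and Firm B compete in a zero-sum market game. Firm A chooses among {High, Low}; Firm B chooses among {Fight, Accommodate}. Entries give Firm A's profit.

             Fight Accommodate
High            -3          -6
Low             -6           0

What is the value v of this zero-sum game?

-4

Row minima: High → -6, Low → -6; maximin = -6.
Column maxima: Fight → -3, Accommodate → 0; minimax = -3.
-6 ≠ -3, so there is no saddle point; optimal play is mixed.
Let Firm A play High with probability p. Expected payoff against Fight: (-3)p + (-6)(1−p) = 3p − 6; against Accommodate: (-6)p + 0(1−p) = −6p.
Setting these equal: 3p − 6 = −6p ⇒ 9p = 6 ⇒ p = 2/3, and the value is (3)·(2/3) − 6 = -4.
For Firm B: with q = P(Fight), equating High's and Low's payoffs gives 3q − 6 = −6q ⇒ q = 2/3.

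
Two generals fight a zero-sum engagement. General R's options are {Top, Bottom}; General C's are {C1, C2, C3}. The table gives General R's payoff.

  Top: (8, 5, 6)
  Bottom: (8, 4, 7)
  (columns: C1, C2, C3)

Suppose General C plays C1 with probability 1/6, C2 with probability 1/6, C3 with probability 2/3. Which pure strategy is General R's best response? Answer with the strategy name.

Bottom

Expected payoff of Top: (1/6)·8 + (1/6)·5 + (2/3)·6 = 37/6.
Expected payoff of Bottom: (1/6)·8 + (1/6)·4 + (2/3)·7 = 20/3.
The largest is 20/3, so General R's best response is Bottom.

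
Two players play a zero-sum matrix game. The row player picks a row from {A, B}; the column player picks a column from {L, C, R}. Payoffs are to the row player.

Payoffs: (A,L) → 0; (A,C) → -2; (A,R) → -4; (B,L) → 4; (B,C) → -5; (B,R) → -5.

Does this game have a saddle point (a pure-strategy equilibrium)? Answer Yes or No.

Row minima: A → -4, B → -5; maximin = -4.
Column maxima: L → 4, C → -2, R → -4; minimax = -4.
maximin = minimax = -4, so a saddle point exists.

Yes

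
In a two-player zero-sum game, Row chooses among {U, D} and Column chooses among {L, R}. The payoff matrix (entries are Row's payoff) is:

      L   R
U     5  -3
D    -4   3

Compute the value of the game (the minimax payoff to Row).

Row minima: U → -3, D → -4; maximin = -3.
Column maxima: L → 5, R → 3; minimax = 3.
-3 ≠ 3, so there is no saddle point; optimal play is mixed.
Let Row play U with probability p. Expected payoff against L: 5p + (-4)(1−p) = 9p − 4; against R: (-3)p + 3(1−p) = −6p + 3.
Setting these equal: 9p − 4 = −6p + 3 ⇒ 15p = 7 ⇒ p = 7/15, and the value is (9)·(7/15) − 4 = 1/5.
For Column: with q = P(L), equating U's and D's payoffs gives 8q − 3 = −7q + 3 ⇒ q = 2/5.

1/5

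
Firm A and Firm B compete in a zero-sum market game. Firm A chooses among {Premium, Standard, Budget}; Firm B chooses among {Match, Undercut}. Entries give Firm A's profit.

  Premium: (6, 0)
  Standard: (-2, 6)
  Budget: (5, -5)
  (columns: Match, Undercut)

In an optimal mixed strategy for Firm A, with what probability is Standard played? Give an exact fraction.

3/7

Row minima: Premium → 0, Standard → -2, Budget → -5; maximin = 0.
Column maxima: Match → 6, Undercut → 6; minimax = 6.
0 ≠ 6, so there is no saddle point; optimal play is mixed.
Budget is strictly dominated by Premium, so Firm A never plays it.
On the remaining 2×2 (Premium, Standard vs Match, Undercut):
Let Firm A play Premium with probability p. Expected payoff against Match: 6p + (-2)(1−p) = 8p − 2; against Undercut: 0p + 6(1−p) = −6p + 6.
Setting these equal: 8p − 2 = −6p + 6 ⇒ 14p = 8 ⇒ p = 4/7, and the value is (8)·(4/7) − 2 = 18/7.
For Firm B: with q = P(Match), equating Premium's and Standard's payoffs gives 6q = −8q + 6 ⇒ q = 3/7.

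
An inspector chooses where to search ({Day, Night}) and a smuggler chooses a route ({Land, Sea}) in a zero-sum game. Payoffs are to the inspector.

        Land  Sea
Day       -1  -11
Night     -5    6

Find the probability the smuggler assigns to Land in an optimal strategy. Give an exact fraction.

17/21

Row minima: Day → -11, Night → -5; maximin = -5.
Column maxima: Land → -1, Sea → 6; minimax = -1.
-5 ≠ -1, so there is no saddle point; optimal play is mixed.
Let the inspector play Day with probability p. Expected payoff against Land: (-1)p + (-5)(1−p) = 4p − 5; against Sea: (-11)p + 6(1−p) = −17p + 6.
Setting these equal: 4p − 5 = −17p + 6 ⇒ 21p = 11 ⇒ p = 11/21, and the value is (4)·(11/21) − 5 = -61/21.
For the smuggler: with q = P(Land), equating Day's and Night's payoffs gives 10q − 11 = −11q + 6 ⇒ q = 17/21.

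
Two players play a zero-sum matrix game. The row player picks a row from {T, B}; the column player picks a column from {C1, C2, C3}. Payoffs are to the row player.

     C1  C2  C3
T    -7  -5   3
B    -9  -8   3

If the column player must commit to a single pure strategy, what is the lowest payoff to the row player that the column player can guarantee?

Column maxima: C1 → -7, C2 → -5, C3 → 3.
The smallest of these is -7.

-7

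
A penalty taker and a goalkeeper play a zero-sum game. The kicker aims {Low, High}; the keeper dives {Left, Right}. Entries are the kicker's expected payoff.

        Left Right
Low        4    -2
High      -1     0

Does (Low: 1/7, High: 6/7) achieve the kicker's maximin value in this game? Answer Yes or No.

Yes

Against Left this mix gives (1/7)·4 + (6/7)·(-1) = -2/7.
Against Right this mix gives (1/7)·(-2) + (6/7)·0 = -2/7.
All of the keeper's active replies (Left, Right) yield -2/7, and no column does worse for the kicker. The mix makes the keeper indifferent and guarantees -2/7, so it is optimal.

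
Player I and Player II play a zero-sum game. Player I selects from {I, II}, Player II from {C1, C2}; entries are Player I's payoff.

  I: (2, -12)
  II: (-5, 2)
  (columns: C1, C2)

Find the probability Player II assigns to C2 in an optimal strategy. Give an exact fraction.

1/3

Row minima: I → -12, II → -5; maximin = -5.
Column maxima: C1 → 2, C2 → 2; minimax = 2.
-5 ≠ 2, so there is no saddle point; optimal play is mixed.
Let Player I play I with probability p. Expected payoff against C1: 2p + (-5)(1−p) = 7p − 5; against C2: (-12)p + 2(1−p) = −14p + 2.
Setting these equal: 7p − 5 = −14p + 2 ⇒ 21p = 7 ⇒ p = 1/3, and the value is (7)·(1/3) − 5 = -8/3.
For Player II: with q = P(C1), equating I's and II's payoffs gives 14q − 12 = −7q + 2 ⇒ q = 2/3.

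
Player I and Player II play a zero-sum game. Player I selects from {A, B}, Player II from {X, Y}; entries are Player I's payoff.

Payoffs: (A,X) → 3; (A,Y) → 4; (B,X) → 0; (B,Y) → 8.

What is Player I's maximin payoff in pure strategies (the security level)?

Row minima: A → 3, B → 0.
The best of these is 3.

3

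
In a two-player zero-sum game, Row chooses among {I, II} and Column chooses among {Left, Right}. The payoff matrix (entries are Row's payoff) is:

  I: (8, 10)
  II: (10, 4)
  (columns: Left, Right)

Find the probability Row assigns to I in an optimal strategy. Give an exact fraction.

3/4

Row minima: I → 8, II → 4; maximin = 8.
Column maxima: Left → 10, Right → 10; minimax = 10.
8 ≠ 10, so there is no saddle point; optimal play is mixed.
Let Row play I with probability p. Expected payoff against Left: 8p + 10(1−p) = −2p + 10; against Right: 10p + 4(1−p) = 6p + 4.
Setting these equal: −2p + 10 = 6p + 4 ⇒ −8p = -6 ⇒ p = 3/4, and the value is (-2)·(3/4) + 10 = 17/2.
For Column: with q = P(Left), equating I's and II's payoffs gives −2q + 10 = 6q + 4 ⇒ q = 3/4.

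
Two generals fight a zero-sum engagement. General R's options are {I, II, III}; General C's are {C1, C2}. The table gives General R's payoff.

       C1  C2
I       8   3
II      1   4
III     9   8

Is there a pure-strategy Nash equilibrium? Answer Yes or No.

Yes

Row minima: I → 3, II → 1, III → 8; maximin = 8.
Column maxima: C1 → 9, C2 → 8; minimax = 8.
maximin = minimax = 8, so a saddle point exists.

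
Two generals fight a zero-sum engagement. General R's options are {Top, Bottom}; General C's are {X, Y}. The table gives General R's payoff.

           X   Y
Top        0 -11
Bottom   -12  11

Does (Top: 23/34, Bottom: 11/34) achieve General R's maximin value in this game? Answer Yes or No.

Yes

Against X this mix gives (23/34)·0 + (11/34)·(-12) = -66/17.
Against Y this mix gives (23/34)·(-11) + (11/34)·11 = -66/17.
All of General C's active replies (X, Y) yield -66/17, and no column does worse for General R. The mix makes General C indifferent and guarantees -66/17, so it is optimal.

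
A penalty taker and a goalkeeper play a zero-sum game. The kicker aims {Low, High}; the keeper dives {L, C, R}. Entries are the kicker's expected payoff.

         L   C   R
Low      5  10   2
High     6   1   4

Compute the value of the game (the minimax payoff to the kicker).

Row minima: Low → 2, High → 1; maximin = 2.
Column maxima: L → 6, C → 10, R → 4; minimax = 4.
2 ≠ 4, so there is no saddle point; optimal play is mixed.
L is strictly dominated by R (it gives the kicker strictly more in every row), so the keeper never plays it.
On the remaining 2×2 (Low, High vs C, R):
Let the kicker play Low with probability p. Expected payoff against C: 10p + 1(1−p) = 9p + 1; against R: 2p + 4(1−p) = −2p + 4.
Setting these equal: 9p + 1 = −2p + 4 ⇒ 11p = 3 ⇒ p = 3/11, and the value is (9)·(3/11) + 1 = 38/11.
For the keeper: with q = P(C), equating Low's and High's payoffs gives 8q + 2 = −3q + 4 ⇒ q = 2/11.

38/11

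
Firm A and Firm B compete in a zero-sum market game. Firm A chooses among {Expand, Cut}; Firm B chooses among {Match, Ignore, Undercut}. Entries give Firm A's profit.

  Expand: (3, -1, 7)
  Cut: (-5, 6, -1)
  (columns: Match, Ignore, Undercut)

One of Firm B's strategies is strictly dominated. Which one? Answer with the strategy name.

Match holds Firm A's payoff strictly below Undercut in every row: 3 < 7, -5 < -1.
So Undercut is strictly dominated for Firm B.

Undercut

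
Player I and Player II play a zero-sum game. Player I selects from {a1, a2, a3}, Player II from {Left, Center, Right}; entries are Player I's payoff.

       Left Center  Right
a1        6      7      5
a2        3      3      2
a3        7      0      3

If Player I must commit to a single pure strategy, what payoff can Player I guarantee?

5

Row minima: a1 → 5, a2 → 2, a3 → 0.
The best of these is 5.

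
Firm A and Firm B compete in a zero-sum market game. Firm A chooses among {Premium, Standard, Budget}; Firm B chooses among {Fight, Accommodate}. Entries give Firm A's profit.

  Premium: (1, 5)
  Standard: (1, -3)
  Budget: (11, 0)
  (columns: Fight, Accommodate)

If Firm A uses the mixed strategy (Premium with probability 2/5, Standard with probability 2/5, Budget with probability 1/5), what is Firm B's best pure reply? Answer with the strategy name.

If Firm B plays Fight, Firm A's expected payoff is (2/5)·1 + (2/5)·1 + (1/5)·11 = 3.
If Firm B plays Accommodate, Firm A's expected payoff is (2/5)·5 + (2/5)·(-3) + (1/5)·0 = 4/5.
Firm B minimizes Firm A's payoff; the smallest is 4/5, so the best response is Accommodate.

Accommodate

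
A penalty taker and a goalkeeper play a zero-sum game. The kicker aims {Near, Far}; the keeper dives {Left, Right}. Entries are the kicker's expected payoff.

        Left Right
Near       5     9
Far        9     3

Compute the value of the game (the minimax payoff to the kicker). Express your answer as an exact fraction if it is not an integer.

Row minima: Near → 5, Far → 3; maximin = 5.
Column maxima: Left → 9, Right → 9; minimax = 9.
5 ≠ 9, so there is no saddle point; optimal play is mixed.
Let the kicker play Near with probability p. Expected payoff against Left: 5p + 9(1−p) = −4p + 9; against Right: 9p + 3(1−p) = 6p + 3.
Setting these equal: −4p + 9 = 6p + 3 ⇒ −10p = -6 ⇒ p = 3/5, and the value is (-4)·(3/5) + 9 = 33/5.
For the keeper: with q = P(Left), equating Near's and Far's payoffs gives −4q + 9 = 6q + 3 ⇒ q = 3/5.

33/5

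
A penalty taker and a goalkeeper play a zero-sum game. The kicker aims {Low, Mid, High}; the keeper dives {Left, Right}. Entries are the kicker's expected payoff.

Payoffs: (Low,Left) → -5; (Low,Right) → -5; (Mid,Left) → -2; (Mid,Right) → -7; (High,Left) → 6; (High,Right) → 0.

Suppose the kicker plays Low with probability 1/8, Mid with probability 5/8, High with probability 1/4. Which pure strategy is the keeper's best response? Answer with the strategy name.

If the keeper plays Left, the kicker's expected payoff is (1/8)·(-5) + (5/8)·(-2) + (1/4)·6 = -3/8.
If the keeper plays Right, the kicker's expected payoff is (1/8)·(-5) + (5/8)·(-7) + (1/4)·0 = -5.
The keeper minimizes the kicker's payoff; the smallest is -5, so the best response is Right.

Right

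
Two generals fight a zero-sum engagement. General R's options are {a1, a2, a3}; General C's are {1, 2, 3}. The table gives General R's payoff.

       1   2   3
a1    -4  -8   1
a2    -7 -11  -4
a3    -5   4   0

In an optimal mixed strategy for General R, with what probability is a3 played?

Row minima: a1 → -8, a2 → -11, a3 → -5; maximin = -5.
Column maxima: 1 → -4, 2 → 4, 3 → 1; minimax = -4.
-5 ≠ -4, so there is no saddle point; optimal play is mixed.
a2 is strictly dominated by a1, so General R never plays it.
3 is strictly dominated by 1 (it gives General R strictly more in every row), so General C never plays it.
On the remaining 2×2 (a1, a3 vs 1, 2):
Let General R play a1 with probability p. Expected payoff against 1: (-4)p + (-5)(1−p) = p − 5; against 2: (-8)p + 4(1−p) = −12p + 4.
Setting these equal: p − 5 = −12p + 4 ⇒ 13p = 9 ⇒ p = 9/13, and the value is (1)·(9/13) − 5 = -56/13.
For General C: with q = P(1), equating a1's and a3's payoffs gives 4q − 8 = −9q + 4 ⇒ q = 12/13.

4/13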